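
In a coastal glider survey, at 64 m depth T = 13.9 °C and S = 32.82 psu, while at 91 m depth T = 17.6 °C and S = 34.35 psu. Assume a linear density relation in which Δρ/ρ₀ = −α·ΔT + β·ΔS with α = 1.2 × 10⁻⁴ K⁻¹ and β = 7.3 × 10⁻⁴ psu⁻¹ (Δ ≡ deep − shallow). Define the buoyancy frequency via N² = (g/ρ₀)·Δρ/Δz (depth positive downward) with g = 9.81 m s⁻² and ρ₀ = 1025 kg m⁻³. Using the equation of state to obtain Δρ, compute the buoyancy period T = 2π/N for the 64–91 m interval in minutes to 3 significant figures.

6.70 min

ΔT = +3.7 K, ΔS = +1.53 psu (deep − shallow).
Δρ/ρ₀ = −αΔT + βΔS = -4.44 × 10⁻⁴ + 1.1169 × 10⁻³ = 6.729 × 10⁻⁴, so Δρ ≈ 0.6897 kg m⁻³.
N² = (g/ρ₀)·Δρ/Δz = g·(Δρ/ρ₀)/Δz = 9.81 × 6.729 × 10⁻⁴ / 27 = 2.4449 × 10⁻⁴ s⁻².
N = √(2.4449 × 10⁻⁴) = 0.015636 rad s⁻¹ → T = 2π/N = 401.84 s = 6.6973 min ≈ 6.70 min.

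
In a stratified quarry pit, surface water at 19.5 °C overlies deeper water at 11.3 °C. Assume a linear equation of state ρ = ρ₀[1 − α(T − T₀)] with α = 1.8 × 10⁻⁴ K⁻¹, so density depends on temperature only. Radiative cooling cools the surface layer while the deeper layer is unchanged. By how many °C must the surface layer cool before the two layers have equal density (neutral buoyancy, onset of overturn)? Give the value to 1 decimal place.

8.2 °C

With temperature the only control, equal density requires T_surf′ = T_deep.
T_surf′ = 11.3 °C.
Cooling required: 19.5 − 11.3 = 8.2 °C.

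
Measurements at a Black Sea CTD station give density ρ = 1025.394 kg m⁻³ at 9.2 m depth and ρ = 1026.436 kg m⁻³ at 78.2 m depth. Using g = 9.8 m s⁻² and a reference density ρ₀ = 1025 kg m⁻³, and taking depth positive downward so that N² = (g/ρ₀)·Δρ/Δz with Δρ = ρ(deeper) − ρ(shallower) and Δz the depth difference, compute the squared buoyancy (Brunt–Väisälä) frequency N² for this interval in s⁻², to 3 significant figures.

Δρ = 1026.436 − 1025.394 = 1.042 kg m⁻³ over Δz = 78.2 − 9.2 = 69 m.
N² = (9.8/1025) × (1.042/69) = 1.4438 × 10⁻⁴ s⁻² ≈ 1.44 × 10⁻⁴ s⁻².
A positive N² confirms static stability across the interval.

1.44 × 10⁻⁴ s⁻²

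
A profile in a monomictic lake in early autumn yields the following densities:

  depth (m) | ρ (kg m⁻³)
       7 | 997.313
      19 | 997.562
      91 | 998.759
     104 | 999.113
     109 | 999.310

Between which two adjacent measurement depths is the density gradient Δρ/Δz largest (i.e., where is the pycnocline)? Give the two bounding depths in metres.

104–109 m

Compute the density gradient over each adjacent pair:
  7–19 m: Δρ/Δz = 0.249/12 = 0.021 kg m⁻⁴
  19–91 m: Δρ/Δz = 1.197/72 = 0.017 kg m⁻⁴
  91–104 m: Δρ/Δz = 0.354/13 = 0.027 kg m⁻⁴
  104–109 m: Δρ/Δz = 0.197/5 = 0.039 kg m⁻⁴
The largest gradient is in the 104–109 m interval — the pycnocline.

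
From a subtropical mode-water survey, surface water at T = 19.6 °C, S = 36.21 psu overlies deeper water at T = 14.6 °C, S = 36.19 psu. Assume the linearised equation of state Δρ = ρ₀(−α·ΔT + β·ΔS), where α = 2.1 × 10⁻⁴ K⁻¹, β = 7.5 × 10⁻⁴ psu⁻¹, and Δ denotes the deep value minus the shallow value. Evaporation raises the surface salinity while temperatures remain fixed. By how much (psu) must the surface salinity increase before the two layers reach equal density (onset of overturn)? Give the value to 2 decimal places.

1.38 psu

Neutral buoyancy requires −α(T_deep − T_surf) + β(S_deep − S_surf′) = 0.
S_surf′ = S_deep − (α/β)·ΔT = 36.19 − (2.1 × 10⁻⁴/7.5 × 10⁻⁴)·(-5.0) = 37.5900 psu.
Increase required: 37.5900 − 36.21 = 1.3800 psu.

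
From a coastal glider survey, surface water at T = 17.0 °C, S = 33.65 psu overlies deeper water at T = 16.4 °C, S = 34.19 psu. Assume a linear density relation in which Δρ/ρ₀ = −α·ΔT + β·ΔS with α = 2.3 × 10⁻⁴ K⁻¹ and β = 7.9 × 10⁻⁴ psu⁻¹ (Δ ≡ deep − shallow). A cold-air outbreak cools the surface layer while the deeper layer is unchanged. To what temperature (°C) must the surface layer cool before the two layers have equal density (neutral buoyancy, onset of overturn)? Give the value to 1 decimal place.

Neutral buoyancy requires Δρ = 0, i.e. −α(T_deep − T_surf′) + β(S_deep − S_surf) = 0.
T_surf′ = T_deep − (β/α)·ΔS = 16.4 − (7.9 × 10⁻⁴/2.3 × 10⁻⁴)·(+0.54) = 14.545 °C.
Cooling required: 17.0 − (14.545) = 2.455 °C.

14.5 °C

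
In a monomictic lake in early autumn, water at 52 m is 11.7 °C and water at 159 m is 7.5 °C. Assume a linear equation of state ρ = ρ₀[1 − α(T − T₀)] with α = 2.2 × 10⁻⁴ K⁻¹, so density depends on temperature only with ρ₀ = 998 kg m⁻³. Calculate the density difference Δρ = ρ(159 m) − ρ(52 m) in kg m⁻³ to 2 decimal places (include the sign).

ΔT = -4.2 K, Δρ/ρ₀ = −αΔT = 9.24 × 10⁻⁴.
Δρ = 998 × (9.24 × 10⁻⁴) = +0.92 kg m⁻³.
Positive Δρ: denser below, stable.

+0.92 kg m⁻³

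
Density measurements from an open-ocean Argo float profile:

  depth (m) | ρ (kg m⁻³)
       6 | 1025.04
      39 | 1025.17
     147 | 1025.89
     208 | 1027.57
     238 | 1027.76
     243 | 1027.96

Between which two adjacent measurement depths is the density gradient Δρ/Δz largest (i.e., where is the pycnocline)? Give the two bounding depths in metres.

Compute the density gradient over each adjacent pair:
  6–39 m: Δρ/Δz = 0.13/33 = 3.9 × 10⁻³ kg m⁻⁴
  39–147 m: Δρ/Δz = 0.72/108 = 6.7 × 10⁻³ kg m⁻⁴
  147–208 m: Δρ/Δz = 1.68/61 = 0.028 kg m⁻⁴
  208–238 m: Δρ/Δz = 0.19/30 = 6.3 × 10⁻³ kg m⁻⁴
  238–243 m: Δρ/Δz = 0.20/5 = 0.040 kg m⁻⁴
The largest gradient is in the 238–243 m interval — the pycnocline.

238–243 m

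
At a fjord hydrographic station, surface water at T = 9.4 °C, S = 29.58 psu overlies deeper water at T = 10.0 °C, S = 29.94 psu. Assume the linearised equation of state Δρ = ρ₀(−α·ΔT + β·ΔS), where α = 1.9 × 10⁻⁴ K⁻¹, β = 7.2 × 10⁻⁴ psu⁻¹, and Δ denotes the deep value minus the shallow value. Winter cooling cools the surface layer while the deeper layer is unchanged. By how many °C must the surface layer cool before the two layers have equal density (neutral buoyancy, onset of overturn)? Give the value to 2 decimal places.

Neutral buoyancy requires Δρ = 0, i.e. −α(T_deep − T_surf′) + β(S_deep − S_surf) = 0.
T_surf′ = T_deep − (β/α)·ΔS = 10.0 − (7.2 × 10⁻⁴/1.9 × 10⁻⁴)·(+0.36) = 8.6358 °C.
Cooling required: 9.4 − (8.6358) = 0.7642 °C.

0.76 °C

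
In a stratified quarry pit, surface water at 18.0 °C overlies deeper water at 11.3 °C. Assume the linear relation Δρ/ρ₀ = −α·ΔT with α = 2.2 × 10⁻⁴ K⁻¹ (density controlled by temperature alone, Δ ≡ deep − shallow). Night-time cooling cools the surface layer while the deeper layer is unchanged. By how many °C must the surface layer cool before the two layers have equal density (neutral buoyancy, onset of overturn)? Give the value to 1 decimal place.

With temperature the only control, equal density requires T_surf′ = T_deep.
T_surf′ = 11.3 °C.
Cooling required: 18.0 − 11.3 = 6.7 °C.

6.7 °C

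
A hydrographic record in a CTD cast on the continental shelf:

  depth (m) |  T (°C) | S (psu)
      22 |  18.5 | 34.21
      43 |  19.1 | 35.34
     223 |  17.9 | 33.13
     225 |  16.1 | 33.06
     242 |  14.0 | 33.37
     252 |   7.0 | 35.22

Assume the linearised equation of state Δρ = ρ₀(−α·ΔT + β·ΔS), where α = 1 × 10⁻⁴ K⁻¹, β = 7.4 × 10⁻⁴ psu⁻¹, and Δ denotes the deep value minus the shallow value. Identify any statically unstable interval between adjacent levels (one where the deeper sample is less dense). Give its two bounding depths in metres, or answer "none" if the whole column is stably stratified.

43–223 m

Evaluate Δρ/ρ₀ = −αΔT + βΔS across each adjacent pair:
  22–43 m: −αΔT+βΔS = −(1 × 10⁻⁴)(+0.6)+(7.4 × 10⁻⁴)(+1.13) = 7.8 × 10⁻⁴ → stable
  43–223 m: −αΔT+βΔS = −(1 × 10⁻⁴)(-1.2)+(7.4 × 10⁻⁴)(-2.21) = -1.5 × 10⁻³ → UNSTABLE
  223–225 m: −αΔT+βΔS = −(1 × 10⁻⁴)(-1.8)+(7.4 × 10⁻⁴)(-0.07) = 1.3 × 10⁻⁴ → stable
  225–242 m: −αΔT+βΔS = −(1 × 10⁻⁴)(-2.1)+(7.4 × 10⁻⁴)(+0.31) = 4.4 × 10⁻⁴ → stable
  242–252 m: −αΔT+βΔS = −(1 × 10⁻⁴)(-7.0)+(7.4 × 10⁻⁴)(+1.85) = 2.1 × 10⁻³ → stable
The 43–223 m interval has Δρ < 0: lighter water underlies denser water.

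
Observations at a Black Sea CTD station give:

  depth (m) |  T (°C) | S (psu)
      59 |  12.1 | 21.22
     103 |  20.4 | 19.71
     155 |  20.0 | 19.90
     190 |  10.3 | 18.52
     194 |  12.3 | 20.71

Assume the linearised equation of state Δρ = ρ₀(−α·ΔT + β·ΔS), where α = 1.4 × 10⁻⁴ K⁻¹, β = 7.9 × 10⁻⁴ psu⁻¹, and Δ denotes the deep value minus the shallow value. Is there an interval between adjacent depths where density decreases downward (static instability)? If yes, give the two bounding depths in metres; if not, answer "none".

59–103 m

Evaluate Δρ/ρ₀ = −αΔT + βΔS across each adjacent pair:
  59–103 m: −αΔT+βΔS = −(1.4 × 10⁻⁴)(+8.3)+(7.9 × 10⁻⁴)(-1.51) = -2.4 × 10⁻³ → UNSTABLE
  103–155 m: −αΔT+βΔS = −(1.4 × 10⁻⁴)(-0.4)+(7.9 × 10⁻⁴)(+0.19) = 2.1 × 10⁻⁴ → stable
  155–190 m: −αΔT+βΔS = −(1.4 × 10⁻⁴)(-9.7)+(7.9 × 10⁻⁴)(-1.38) = 2.7 × 10⁻⁴ → stable
  190–194 m: −αΔT+βΔS = −(1.4 × 10⁻⁴)(+2.0)+(7.9 × 10⁻⁴)(+2.19) = 1.5 × 10⁻³ → stable
The 59–103 m interval has Δρ < 0: lighter water underlies denser water.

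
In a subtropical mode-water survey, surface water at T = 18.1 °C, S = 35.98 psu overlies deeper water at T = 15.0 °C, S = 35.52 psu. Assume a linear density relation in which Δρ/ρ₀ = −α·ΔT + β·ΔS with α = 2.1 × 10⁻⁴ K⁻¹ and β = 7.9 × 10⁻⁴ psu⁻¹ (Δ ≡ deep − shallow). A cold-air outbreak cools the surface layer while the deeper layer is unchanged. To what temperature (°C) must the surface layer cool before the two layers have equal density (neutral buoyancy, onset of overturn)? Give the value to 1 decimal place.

16.7 °C

Neutral buoyancy requires Δρ = 0, i.e. −α(T_deep − T_surf′) + β(S_deep − S_surf) = 0.
T_surf′ = T_deep − (β/α)·ΔS = 15.0 − (7.9 × 10⁻⁴/2.1 × 10⁻⁴)·(-0.46) = 16.730 °C.
Cooling required: 18.1 − (16.730) = 1.370 °C.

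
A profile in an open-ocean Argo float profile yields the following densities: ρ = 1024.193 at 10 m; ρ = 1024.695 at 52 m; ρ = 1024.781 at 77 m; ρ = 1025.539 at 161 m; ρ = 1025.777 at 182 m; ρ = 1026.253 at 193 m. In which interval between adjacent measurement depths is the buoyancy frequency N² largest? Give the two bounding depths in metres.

182–193 m

Compute the density gradient over each adjacent pair:
  10–52 m: Δρ/Δz = 0.502/42 = 0.012 kg m⁻⁴
  52–77 m: Δρ/Δz = 0.086/25 = 3.4 × 10⁻³ kg m⁻⁴
  77–161 m: Δρ/Δz = 0.758/84 = 9.0 × 10⁻³ kg m⁻⁴
  161–182 m: Δρ/Δz = 0.238/21 = 0.011 kg m⁻⁴
  182–193 m: Δρ/Δz = 0.476/11 = 0.043 kg m⁻⁴
The largest gradient is in the 182–193 m interval — the pycnocline.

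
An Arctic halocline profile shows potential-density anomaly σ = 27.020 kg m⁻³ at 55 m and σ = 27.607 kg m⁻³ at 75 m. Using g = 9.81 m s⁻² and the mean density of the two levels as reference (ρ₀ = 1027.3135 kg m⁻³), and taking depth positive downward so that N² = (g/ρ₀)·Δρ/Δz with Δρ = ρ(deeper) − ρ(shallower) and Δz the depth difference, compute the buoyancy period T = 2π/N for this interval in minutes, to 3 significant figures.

6.26 min

Δρ = 1027.607 − 1027.020 = 0.587 kg m⁻³ over Δz = 75 − 55 = 20 m.
N² = (9.81/1027.3135) × (0.587/20) = 2.8027 × 10⁻⁴ s⁻².
N = √(2.8027 × 10⁻⁴) = 0.016741 rad s⁻¹, so T = 2π/N = 375.32 s = 6.2553 min ≈ 6.26 min.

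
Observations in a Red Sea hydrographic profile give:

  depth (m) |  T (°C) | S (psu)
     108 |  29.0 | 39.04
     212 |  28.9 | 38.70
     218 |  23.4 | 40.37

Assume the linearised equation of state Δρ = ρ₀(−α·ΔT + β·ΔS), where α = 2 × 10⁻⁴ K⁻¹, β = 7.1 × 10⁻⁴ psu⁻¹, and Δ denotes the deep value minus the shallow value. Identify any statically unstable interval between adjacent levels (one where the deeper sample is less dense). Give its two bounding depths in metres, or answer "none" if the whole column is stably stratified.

Evaluate Δρ/ρ₀ = −αΔT + βΔS across each adjacent pair:
  108–212 m: −αΔT+βΔS = −(2 × 10⁻⁴)(-0.1)+(7.1 × 10⁻⁴)(-0.34) = -2.2 × 10⁻⁴ → UNSTABLE
  212–218 m: −αΔT+βΔS = −(2 × 10⁻⁴)(-5.5)+(7.1 × 10⁻⁴)(+1.67) = 2.3 × 10⁻³ → stable
The 108–212 m interval has Δρ < 0: lighter water underlies denser water.

108–212 m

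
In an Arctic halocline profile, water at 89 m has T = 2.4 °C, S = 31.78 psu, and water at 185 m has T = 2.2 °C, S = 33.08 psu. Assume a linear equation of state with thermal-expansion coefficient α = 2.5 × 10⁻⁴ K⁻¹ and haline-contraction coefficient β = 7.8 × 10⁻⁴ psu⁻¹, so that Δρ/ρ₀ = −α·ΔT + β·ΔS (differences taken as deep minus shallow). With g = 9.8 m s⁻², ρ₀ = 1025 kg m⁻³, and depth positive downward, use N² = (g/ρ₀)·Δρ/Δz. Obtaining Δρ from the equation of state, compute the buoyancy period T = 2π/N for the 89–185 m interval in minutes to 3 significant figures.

10.0 min

ΔT = -0.2 K, ΔS = +1.30 psu (deep − shallow).
Δρ/ρ₀ = −αΔT + βΔS = 5.00 × 10⁻⁵ + 1.014 × 10⁻³ = 1.064 × 10⁻³, so Δρ ≈ 1.091 kg m⁻³.
N² = (g/ρ₀)·Δρ/Δz = g·(Δρ/ρ₀)/Δz = 9.8 × 1.064 × 10⁻³ / 96 = 1.0862 × 10⁻⁴ s⁻².
N = √(1.0862 × 10⁻⁴) = 0.010422 rad s⁻¹ → T = 2π/N = 602.88 s = 10.048 min ≈ 10.0 min.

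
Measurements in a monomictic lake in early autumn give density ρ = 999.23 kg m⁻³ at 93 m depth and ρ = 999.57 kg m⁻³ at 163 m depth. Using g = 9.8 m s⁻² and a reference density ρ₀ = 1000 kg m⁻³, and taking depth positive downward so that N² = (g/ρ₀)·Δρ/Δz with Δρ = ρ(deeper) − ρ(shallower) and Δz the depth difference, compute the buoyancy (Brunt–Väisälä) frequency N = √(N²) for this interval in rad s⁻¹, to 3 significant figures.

6.90 × 10⁻³ rad s⁻¹

Δρ = 999.57 − 999.23 = 0.34 kg m⁻³ over Δz = 163 − 93 = 70 m.
N² = (9.8/1000) × (0.34/70) = 4.7600 × 10⁻⁵ s⁻².
N = √(4.7600 × 10⁻⁵) = 6.8993 × 10⁻³ rad s⁻¹ ≈ 6.90 × 10⁻³ rad s⁻¹.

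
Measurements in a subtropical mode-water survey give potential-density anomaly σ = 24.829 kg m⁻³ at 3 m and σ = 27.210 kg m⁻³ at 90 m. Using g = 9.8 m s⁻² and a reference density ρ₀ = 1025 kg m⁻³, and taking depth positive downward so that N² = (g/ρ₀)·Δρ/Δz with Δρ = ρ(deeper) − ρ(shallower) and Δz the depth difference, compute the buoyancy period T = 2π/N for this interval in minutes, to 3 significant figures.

Δρ = 1027.210 − 1024.829 = 2.381 kg m⁻³ over Δz = 90 − 3 = 87 m.
N² = (9.8/1025) × (2.381/87) = 2.6166 × 10⁻⁴ s⁻².
N = √(2.6166 × 10⁻⁴) = 0.016176 rad s⁻¹, so T = 2π/N = 388.43 s = 6.4738 min ≈ 6.47 min.

6.47 min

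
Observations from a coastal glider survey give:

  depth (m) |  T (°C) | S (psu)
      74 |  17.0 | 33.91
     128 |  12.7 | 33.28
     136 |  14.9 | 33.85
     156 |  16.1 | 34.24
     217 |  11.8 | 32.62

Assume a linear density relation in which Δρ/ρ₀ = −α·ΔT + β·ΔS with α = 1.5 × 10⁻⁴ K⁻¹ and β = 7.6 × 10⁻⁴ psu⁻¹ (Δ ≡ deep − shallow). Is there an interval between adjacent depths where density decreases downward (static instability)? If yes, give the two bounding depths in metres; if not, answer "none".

156–217 m

Evaluate Δρ/ρ₀ = −αΔT + βΔS across each adjacent pair:
  74–128 m: −αΔT+βΔS = −(1.5 × 10⁻⁴)(-4.3)+(7.6 × 10⁻⁴)(-0.63) = 1.7 × 10⁻⁴ → stable
  128–136 m: −αΔT+βΔS = −(1.5 × 10⁻⁴)(+2.2)+(7.6 × 10⁻⁴)(+0.57) = 1.0 × 10⁻⁴ → stable
  136–156 m: −αΔT+βΔS = −(1.5 × 10⁻⁴)(+1.2)+(7.6 × 10⁻⁴)(+0.39) = 1.2 × 10⁻⁴ → stable
  156–217 m: −αΔT+βΔS = −(1.5 × 10⁻⁴)(-4.3)+(7.6 × 10⁻⁴)(-1.62) = -5.9 × 10⁻⁴ → UNSTABLE
The 156–217 m interval has Δρ < 0: lighter water underlies denser water.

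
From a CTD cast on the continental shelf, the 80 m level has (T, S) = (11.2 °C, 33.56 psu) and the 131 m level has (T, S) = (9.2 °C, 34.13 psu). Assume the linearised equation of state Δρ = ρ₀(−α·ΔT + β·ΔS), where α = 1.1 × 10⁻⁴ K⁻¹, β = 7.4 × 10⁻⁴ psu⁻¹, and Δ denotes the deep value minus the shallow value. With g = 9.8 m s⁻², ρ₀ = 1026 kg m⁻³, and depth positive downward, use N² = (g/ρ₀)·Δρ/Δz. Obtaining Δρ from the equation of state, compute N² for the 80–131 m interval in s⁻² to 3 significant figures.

1.23 × 10⁻⁴ s⁻²

ΔT = -2.0 K, ΔS = +0.57 psu (deep − shallow).
Δρ/ρ₀ = −αΔT + βΔS = 2.20 × 10⁻⁴ + 4.218 × 10⁻⁴ = 6.418 × 10⁻⁴, so Δρ ≈ 0.6585 kg m⁻³.
N² = (g/ρ₀)·Δρ/Δz = g·(Δρ/ρ₀)/Δz = 9.8 × 6.418 × 10⁻⁴ / 51 = 1.2333 × 10⁻⁴ s⁻² ≈ 1.23 × 10⁻⁴ s⁻².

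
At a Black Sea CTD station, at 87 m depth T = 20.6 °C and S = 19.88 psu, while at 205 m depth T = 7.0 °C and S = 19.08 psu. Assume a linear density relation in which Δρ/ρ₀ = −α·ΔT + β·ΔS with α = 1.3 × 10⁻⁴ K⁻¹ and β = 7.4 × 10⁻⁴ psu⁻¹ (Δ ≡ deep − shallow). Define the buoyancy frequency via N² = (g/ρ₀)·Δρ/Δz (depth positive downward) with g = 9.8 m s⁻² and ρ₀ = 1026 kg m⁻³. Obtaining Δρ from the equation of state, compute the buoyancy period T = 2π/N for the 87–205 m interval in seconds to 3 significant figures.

636 s

ΔT = -13.6 K, ΔS = -0.80 psu (deep − shallow).
Δρ/ρ₀ = −αΔT + βΔS = 1.768 × 10⁻³ − 5.92 × 10⁻⁴ = 1.176 × 10⁻³, so Δρ ≈ 1.207 kg m⁻³.
N² = (g/ρ₀)·Δρ/Δz = g·(Δρ/ρ₀)/Δz = 9.8 × 1.176 × 10⁻³ / 118 = 9.7668 × 10⁻⁵ s⁻².
N = √(9.7668 × 10⁻⁵) = 9.8827 × 10⁻³ rad s⁻¹ → T = 2π/N = 635.78 s ≈ 636 s.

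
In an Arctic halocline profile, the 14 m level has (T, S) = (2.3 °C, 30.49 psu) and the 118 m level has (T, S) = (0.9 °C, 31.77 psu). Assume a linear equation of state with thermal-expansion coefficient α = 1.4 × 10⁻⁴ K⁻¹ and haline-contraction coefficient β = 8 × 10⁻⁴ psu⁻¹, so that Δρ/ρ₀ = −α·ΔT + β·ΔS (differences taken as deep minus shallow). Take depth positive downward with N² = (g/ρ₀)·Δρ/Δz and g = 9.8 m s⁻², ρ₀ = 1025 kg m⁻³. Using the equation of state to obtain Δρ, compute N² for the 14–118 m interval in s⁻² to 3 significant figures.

1.15 × 10⁻⁴ s⁻²

ΔT = -1.4 K, ΔS = +1.28 psu (deep − shallow).
Δρ/ρ₀ = −αΔT + βΔS = 1.96 × 10⁻⁴ + 1.024 × 10⁻³ = 1.22 × 10⁻³, so Δρ ≈ 1.251 kg m⁻³.
N² = (g/ρ₀)·Δρ/Δz = g·(Δρ/ρ₀)/Δz = 9.8 × 1.22 × 10⁻³ / 104 = 1.1496 × 10⁻⁴ s⁻² ≈ 1.15 × 10⁻⁴ s⁻².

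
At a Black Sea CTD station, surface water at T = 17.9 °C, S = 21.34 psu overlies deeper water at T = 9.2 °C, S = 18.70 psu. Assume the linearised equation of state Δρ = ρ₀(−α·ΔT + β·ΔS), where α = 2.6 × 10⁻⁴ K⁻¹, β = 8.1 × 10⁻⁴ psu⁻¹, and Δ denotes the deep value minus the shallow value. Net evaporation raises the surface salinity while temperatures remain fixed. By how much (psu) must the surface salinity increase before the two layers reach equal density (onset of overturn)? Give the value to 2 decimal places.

Neutral buoyancy requires −α(T_deep − T_surf) + β(S_deep − S_surf′) = 0.
S_surf′ = S_deep − (α/β)·ΔT = 18.70 − (2.6 × 10⁻⁴/8.1 × 10⁻⁴)·(-8.7) = 21.4926 psu.
Increase required: 21.4926 − 21.34 = 0.1526 psu.

0.15 psu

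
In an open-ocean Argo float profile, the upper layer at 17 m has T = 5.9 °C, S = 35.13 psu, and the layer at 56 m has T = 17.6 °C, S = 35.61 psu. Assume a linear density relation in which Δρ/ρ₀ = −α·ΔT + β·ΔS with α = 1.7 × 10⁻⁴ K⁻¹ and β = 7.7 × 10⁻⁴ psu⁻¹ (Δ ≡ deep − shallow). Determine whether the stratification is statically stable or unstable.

unstable

ΔT = 17.6 − 5.9 = +11.7 K and ΔS = 35.61 − 35.13 = +0.48 psu (deep − shallow).
−αΔT = -1.989 × 10⁻³; βΔS = 3.696 × 10⁻⁴; sum Δρ/ρ₀ = -1.6194 × 10⁻³.
Δρ/ρ₀ < 0, so Δρ < 0: deeper water is lighter → statically unstable; the column would overturn.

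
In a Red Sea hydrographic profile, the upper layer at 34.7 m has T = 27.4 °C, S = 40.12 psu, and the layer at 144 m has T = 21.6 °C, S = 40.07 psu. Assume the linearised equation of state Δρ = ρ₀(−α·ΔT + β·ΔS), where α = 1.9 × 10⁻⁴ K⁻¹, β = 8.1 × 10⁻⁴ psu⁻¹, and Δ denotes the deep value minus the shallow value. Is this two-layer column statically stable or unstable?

stable

ΔT = 21.6 − 27.4 = -5.8 K and ΔS = 40.07 − 40.12 = -0.05 psu (deep − shallow).
−αΔT = 1.102 × 10⁻³; βΔS = -4.05 × 10⁻⁵; sum Δρ/ρ₀ = 1.0615 × 10⁻³.
Δρ/ρ₀ > 0, so Δρ > 0: deeper water is denser → statically stable.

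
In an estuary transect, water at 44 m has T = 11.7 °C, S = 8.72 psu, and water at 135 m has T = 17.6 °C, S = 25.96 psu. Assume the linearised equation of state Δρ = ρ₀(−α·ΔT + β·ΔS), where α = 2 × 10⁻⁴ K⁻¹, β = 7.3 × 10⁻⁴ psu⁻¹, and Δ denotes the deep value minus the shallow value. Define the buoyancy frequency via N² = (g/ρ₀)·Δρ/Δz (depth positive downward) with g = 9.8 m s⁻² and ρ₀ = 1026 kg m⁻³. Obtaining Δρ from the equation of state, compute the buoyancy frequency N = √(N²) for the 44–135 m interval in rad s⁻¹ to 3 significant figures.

ΔT = +5.9 K, ΔS = +17.24 psu (deep − shallow).
Δρ/ρ₀ = −αΔT + βΔS = -1.18 × 10⁻³ + 0.0125852 = 0.0114052, so Δρ ≈ 11.70 kg m⁻³.
N² = (g/ρ₀)·Δρ/Δz = g·(Δρ/ρ₀)/Δz = 9.8 × 0.0114052 / 91 = 1.2283 × 10⁻³ s⁻².
N = √(1.2283 × 10⁻³) = 0.035047 rad s⁻¹ ≈ 0.0350 rad s⁻¹.

0.0350 rad s⁻¹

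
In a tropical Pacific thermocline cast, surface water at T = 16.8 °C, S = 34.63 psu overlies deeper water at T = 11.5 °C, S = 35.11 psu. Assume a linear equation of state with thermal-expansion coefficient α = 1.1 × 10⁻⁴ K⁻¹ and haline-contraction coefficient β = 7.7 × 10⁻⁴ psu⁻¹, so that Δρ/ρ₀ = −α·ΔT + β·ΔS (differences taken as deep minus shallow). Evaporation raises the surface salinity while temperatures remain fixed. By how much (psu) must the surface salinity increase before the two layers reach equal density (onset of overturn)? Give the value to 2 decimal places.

1.24 psu

Neutral buoyancy requires −α(T_deep − T_surf) + β(S_deep − S_surf′) = 0.
S_surf′ = S_deep − (α/β)·ΔT = 35.11 − (1.1 × 10⁻⁴/7.7 × 10⁻⁴)·(-5.3) = 35.8671 psu.
Increase required: 35.8671 − 34.63 = 1.2371 psu.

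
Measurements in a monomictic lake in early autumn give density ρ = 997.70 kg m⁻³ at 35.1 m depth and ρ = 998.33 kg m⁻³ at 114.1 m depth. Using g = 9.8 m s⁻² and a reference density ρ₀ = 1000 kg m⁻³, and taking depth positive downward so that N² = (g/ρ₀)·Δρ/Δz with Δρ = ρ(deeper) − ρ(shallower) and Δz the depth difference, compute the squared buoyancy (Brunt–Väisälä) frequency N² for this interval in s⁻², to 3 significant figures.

7.82 × 10⁻⁵ s⁻²

Δρ = 998.33 − 997.70 = 0.63 kg m⁻³ over Δz = 114.1 − 35.1 = 79 m.
N² = (9.8/1000) × (0.63/79) = 7.8152 × 10⁻⁵ s⁻² ≈ 7.82 × 10⁻⁵ s⁻².
A positive N² confirms static stability across the interval.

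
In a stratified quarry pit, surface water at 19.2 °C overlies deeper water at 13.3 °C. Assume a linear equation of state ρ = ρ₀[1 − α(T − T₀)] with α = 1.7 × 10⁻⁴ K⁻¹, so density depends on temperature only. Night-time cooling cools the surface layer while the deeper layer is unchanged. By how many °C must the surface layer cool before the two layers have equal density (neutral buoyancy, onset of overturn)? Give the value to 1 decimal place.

5.9 °C

With temperature the only control, equal density requires T_surf′ = T_deep.
T_surf′ = 13.3 °C.
Cooling required: 19.2 − 13.3 = 5.9 °C.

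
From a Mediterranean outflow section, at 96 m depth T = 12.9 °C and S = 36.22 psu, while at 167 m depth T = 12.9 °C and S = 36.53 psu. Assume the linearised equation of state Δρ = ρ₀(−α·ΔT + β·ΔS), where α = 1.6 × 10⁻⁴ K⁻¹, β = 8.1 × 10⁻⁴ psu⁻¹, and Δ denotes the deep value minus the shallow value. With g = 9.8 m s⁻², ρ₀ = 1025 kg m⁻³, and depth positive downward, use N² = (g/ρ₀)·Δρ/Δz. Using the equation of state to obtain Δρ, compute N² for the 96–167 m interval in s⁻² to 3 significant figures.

3.47 × 10⁻⁵ s⁻²

ΔT = +0.0 K, ΔS = +0.31 psu (deep − shallow).
Δρ/ρ₀ = −αΔT + βΔS = 0 + 2.511 × 10⁻⁴ = 2.511 × 10⁻⁴, so Δρ ≈ 0.2574 kg m⁻³.
N² = (g/ρ₀)·Δρ/Δz = g·(Δρ/ρ₀)/Δz = 9.8 × 2.511 × 10⁻⁴ / 71 = 3.4659 × 10⁻⁵ s⁻² ≈ 3.47 × 10⁻⁵ s⁻².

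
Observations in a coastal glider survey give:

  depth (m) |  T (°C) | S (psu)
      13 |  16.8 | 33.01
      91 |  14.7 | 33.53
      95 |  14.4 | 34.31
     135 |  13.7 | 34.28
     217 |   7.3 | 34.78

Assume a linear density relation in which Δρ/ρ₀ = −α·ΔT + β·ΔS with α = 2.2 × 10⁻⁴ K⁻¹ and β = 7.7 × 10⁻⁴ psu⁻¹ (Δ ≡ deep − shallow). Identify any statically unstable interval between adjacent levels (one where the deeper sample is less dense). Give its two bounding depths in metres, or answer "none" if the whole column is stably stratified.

none

Evaluate Δρ/ρ₀ = −αΔT + βΔS across each adjacent pair:
  13–91 m: −αΔT+βΔS = −(2.2 × 10⁻⁴)(-2.1)+(7.7 × 10⁻⁴)(+0.52) = 8.6 × 10⁻⁴ → stable
  91–95 m: −αΔT+βΔS = −(2.2 × 10⁻⁴)(-0.3)+(7.7 × 10⁻⁴)(+0.78) = 6.7 × 10⁻⁴ → stable
  95–135 m: −αΔT+βΔS = −(2.2 × 10⁻⁴)(-0.7)+(7.7 × 10⁻⁴)(-0.03) = 1.3 × 10⁻⁴ → stable
  135–217 m: −αΔT+βΔS = −(2.2 × 10⁻⁴)(-6.4)+(7.7 × 10⁻⁴)(+0.50) = 1.8 × 10⁻³ → stable
Every interval has Δρ > 0: the column is stably stratified throughout.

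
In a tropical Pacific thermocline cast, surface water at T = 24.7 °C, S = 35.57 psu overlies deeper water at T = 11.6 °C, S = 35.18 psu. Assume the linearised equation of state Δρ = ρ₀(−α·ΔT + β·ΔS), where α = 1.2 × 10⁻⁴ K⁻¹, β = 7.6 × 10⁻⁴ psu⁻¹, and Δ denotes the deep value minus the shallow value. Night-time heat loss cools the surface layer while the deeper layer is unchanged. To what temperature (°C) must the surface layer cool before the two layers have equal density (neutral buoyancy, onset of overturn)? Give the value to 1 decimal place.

Neutral buoyancy requires Δρ = 0, i.e. −α(T_deep − T_surf′) + β(S_deep − S_surf) = 0.
T_surf′ = T_deep − (β/α)·ΔS = 11.6 − (7.6 × 10⁻⁴/1.2 × 10⁻⁴)·(-0.39) = 14.070 °C.
Cooling required: 24.7 − (14.070) = 10.630 °C.

14.1 °C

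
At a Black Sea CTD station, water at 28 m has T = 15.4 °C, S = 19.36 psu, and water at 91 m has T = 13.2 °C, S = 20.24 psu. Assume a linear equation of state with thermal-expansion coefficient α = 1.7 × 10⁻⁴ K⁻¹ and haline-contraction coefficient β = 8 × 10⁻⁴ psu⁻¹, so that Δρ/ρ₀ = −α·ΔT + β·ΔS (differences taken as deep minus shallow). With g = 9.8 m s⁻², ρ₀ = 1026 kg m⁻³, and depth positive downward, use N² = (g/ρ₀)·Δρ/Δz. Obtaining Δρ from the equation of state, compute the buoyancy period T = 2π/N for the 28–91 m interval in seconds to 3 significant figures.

ΔT = -2.2 K, ΔS = +0.88 psu (deep − shallow).
Δρ/ρ₀ = −αΔT + βΔS = 3.74 × 10⁻⁴ + 7.04 × 10⁻⁴ = 1.078 × 10⁻³, so Δρ ≈ 1.106 kg m⁻³.
N² = (g/ρ₀)·Δρ/Δz = g·(Δρ/ρ₀)/Δz = 9.8 × 1.078 × 10⁻³ / 63 = 1.6769 × 10⁻⁴ s⁻².
N = √(1.6769 × 10⁻⁴) = 0.012950 rad s⁻¹ → T = 2π/N = 485.19 s ≈ 485 s.

485 s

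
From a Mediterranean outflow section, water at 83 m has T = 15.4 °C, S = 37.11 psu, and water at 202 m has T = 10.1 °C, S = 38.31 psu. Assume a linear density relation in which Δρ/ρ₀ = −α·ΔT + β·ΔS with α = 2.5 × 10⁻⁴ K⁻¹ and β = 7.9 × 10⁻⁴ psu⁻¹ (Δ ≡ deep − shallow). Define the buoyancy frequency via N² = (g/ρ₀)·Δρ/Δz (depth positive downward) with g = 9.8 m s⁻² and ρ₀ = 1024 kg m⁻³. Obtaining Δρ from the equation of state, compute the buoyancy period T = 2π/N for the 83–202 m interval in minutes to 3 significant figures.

7.65 min

ΔT = -5.3 K, ΔS = +1.20 psu (deep − shallow).
Δρ/ρ₀ = −αΔT + βΔS = 1.325 × 10⁻³ + 9.48 × 10⁻⁴ = 2.273 × 10⁻³, so Δρ ≈ 2.328 kg m⁻³.
N² = (g/ρ₀)·Δρ/Δz = g·(Δρ/ρ₀)/Δz = 9.8 × 2.273 × 10⁻³ / 119 = 1.8719 × 10⁻⁴ s⁻².
N = √(1.8719 × 10⁻⁴) = 0.013682 rad s⁻¹ → T = 2π/N = 459.23 s = 7.6538 min ≈ 7.65 min.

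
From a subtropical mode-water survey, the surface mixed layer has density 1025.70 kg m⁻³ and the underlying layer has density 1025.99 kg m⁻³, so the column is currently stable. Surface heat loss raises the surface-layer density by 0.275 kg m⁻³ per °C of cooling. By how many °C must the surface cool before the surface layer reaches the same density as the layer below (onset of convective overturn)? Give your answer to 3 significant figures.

Density deficit of the surface layer: 1025.99 − 1025.70 = 0.29 kg m⁻³.
Required change = 0.29 / 0.275 = 1.05 °C.

1.05 °C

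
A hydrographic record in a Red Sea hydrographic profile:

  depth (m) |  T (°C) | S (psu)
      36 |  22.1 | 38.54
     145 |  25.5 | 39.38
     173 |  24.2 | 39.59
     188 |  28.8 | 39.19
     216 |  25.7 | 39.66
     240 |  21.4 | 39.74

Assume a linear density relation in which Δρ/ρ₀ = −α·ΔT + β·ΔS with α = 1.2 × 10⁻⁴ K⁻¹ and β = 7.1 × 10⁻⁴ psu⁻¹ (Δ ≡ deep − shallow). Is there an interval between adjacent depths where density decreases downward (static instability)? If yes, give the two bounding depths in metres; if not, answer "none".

173–188 m

Evaluate Δρ/ρ₀ = −αΔT + βΔS across each adjacent pair:
  36–145 m: −αΔT+βΔS = −(1.2 × 10⁻⁴)(+3.4)+(7.1 × 10⁻⁴)(+0.84) = 1.9 × 10⁻⁴ → stable
  145–173 m: −αΔT+βΔS = −(1.2 × 10⁻⁴)(-1.3)+(7.1 × 10⁻⁴)(+0.21) = 3.1 × 10⁻⁴ → stable
  173–188 m: −αΔT+βΔS = −(1.2 × 10⁻⁴)(+4.6)+(7.1 × 10⁻⁴)(-0.40) = -8.4 × 10⁻⁴ → UNSTABLE
  188–216 m: −αΔT+βΔS = −(1.2 × 10⁻⁴)(-3.1)+(7.1 × 10⁻⁴)(+0.47) = 7.1 × 10⁻⁴ → stable
  216–240 m: −αΔT+βΔS = −(1.2 × 10⁻⁴)(-4.3)+(7.1 × 10⁻⁴)(+0.08) = 5.7 × 10⁻⁴ → stable
The 173–188 m interval has Δρ < 0: lighter water underlies denser water.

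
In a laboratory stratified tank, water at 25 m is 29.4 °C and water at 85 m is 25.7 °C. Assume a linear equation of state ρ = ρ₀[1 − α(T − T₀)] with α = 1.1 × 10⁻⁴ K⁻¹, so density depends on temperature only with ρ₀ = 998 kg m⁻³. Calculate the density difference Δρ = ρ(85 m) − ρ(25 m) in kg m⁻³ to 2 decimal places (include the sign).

+0.41 kg m⁻³

ΔT = -3.7 K, Δρ/ρ₀ = −αΔT = 4.07 × 10⁻⁴.
Δρ = 998 × (4.07 × 10⁻⁴) = +0.41 kg m⁻³.
Positive Δρ: denser below, stable.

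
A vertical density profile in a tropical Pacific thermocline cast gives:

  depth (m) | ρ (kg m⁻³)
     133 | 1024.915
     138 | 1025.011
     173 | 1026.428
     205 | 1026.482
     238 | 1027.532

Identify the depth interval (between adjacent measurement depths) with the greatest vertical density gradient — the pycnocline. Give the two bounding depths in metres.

138–173 m

Compute the density gradient over each adjacent pair:
  133–138 m: Δρ/Δz = 0.096/5 = 0.019 kg m⁻⁴
  138–173 m: Δρ/Δz = 1.417/35 = 0.040 kg m⁻⁴
  173–205 m: Δρ/Δz = 0.054/32 = 1.7 × 10⁻³ kg m⁻⁴
  205–238 m: Δρ/Δz = 1.050/33 = 0.032 kg m⁻⁴
The largest gradient is in the 138–173 m interval — the pycnocline.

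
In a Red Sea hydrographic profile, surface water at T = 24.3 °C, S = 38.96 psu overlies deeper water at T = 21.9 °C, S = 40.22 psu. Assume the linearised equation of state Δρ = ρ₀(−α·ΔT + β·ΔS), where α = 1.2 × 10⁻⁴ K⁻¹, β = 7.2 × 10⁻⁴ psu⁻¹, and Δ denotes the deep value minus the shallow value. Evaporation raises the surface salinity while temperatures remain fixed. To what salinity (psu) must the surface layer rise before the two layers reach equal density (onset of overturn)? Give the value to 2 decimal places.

Neutral buoyancy requires −α(T_deep − T_surf) + β(S_deep − S_surf′) = 0.
S_surf′ = S_deep − (α/β)·ΔT = 40.22 − (1.2 × 10⁻⁴/7.2 × 10⁻⁴)·(-2.4) = 40.6200 psu.
Increase required: 40.6200 − 38.96 = 1.6600 psu.

40.62 psu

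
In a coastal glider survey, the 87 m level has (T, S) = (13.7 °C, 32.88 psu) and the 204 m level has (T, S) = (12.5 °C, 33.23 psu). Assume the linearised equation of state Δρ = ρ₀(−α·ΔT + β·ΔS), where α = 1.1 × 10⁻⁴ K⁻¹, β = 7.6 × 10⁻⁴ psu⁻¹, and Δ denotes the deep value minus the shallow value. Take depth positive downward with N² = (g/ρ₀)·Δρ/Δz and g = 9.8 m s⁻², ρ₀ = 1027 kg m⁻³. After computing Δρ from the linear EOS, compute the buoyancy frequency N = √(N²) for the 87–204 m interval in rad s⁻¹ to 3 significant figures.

5.77 × 10⁻³ rad s⁻¹

ΔT = -1.2 K, ΔS = +0.35 psu (deep − shallow).
Δρ/ρ₀ = −αΔT + βΔS = 1.32 × 10⁻⁴ + 2.66 × 10⁻⁴ = 3.98 × 10⁻⁴, so Δρ ≈ 0.4087 kg m⁻³.
N² = (g/ρ₀)·Δρ/Δz = g·(Δρ/ρ₀)/Δz = 9.8 × 3.98 × 10⁻⁴ / 117 = 3.3337 × 10⁻⁵ s⁻².
N = √(3.3337 × 10⁻⁵) = 5.7738 × 10⁻³ rad s⁻¹ ≈ 5.77 × 10⁻³ rad s⁻¹.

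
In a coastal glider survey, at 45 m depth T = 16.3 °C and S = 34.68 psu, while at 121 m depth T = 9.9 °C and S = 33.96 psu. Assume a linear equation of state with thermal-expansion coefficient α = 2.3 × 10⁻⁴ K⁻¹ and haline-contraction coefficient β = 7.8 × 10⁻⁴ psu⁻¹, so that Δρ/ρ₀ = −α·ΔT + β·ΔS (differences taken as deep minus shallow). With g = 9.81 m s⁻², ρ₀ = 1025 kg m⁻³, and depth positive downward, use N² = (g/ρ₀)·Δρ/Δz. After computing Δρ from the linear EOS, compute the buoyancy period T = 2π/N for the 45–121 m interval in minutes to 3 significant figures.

ΔT = -6.4 K, ΔS = -0.72 psu (deep − shallow).
Δρ/ρ₀ = −αΔT + βΔS = 1.472 × 10⁻³ − 5.616 × 10⁻⁴ = 9.104 × 10⁻⁴, so Δρ ≈ 0.9332 kg m⁻³.
N² = (g/ρ₀)·Δρ/Δz = g·(Δρ/ρ₀)/Δz = 9.81 × 9.104 × 10⁻⁴ / 76 = 1.1751 × 10⁻⁴ s⁻².
N = √(1.1751 × 10⁻⁴) = 0.010840 rad s⁻¹ → T = 2π/N = 579.63 s = 9.6605 min ≈ 9.66 min.

9.66 min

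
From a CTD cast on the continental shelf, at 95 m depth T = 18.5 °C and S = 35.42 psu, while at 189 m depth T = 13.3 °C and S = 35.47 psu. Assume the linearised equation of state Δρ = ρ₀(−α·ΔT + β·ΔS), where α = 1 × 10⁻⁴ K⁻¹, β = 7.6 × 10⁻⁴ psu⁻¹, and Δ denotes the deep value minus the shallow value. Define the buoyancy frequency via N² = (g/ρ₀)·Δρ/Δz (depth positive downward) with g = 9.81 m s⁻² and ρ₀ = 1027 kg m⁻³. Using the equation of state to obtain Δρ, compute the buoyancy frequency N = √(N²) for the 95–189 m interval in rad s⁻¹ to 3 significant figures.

ΔT = -5.2 K, ΔS = +0.05 psu (deep − shallow).
Δρ/ρ₀ = −αΔT + βΔS = 5.20 × 10⁻⁴ + 3.80 × 10⁻⁵ = 5.58 × 10⁻⁴, so Δρ ≈ 0.5731 kg m⁻³.
N² = (g/ρ₀)·Δρ/Δz = g·(Δρ/ρ₀)/Δz = 9.81 × 5.58 × 10⁻⁴ / 94 = 5.8234 × 10⁻⁵ s⁻².
N = √(5.8234 × 10⁻⁵) = 7.6311 × 10⁻³ rad s⁻¹ ≈ 7.63 × 10⁻³ rad s⁻¹.

7.63 × 10⁻³ rad s⁻¹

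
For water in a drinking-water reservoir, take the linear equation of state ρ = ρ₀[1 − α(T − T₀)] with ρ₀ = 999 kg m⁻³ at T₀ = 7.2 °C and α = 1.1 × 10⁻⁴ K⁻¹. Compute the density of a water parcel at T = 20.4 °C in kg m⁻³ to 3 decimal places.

T − T₀ = +13.2 K.
Bracket = 1 − α·(+13.2) = 1 + (-1.452 × 10⁻³) = 0.9985480.
ρ = 999 × 0.9985480 = 997.549 kg m⁻³.

997.549 kg m⁻³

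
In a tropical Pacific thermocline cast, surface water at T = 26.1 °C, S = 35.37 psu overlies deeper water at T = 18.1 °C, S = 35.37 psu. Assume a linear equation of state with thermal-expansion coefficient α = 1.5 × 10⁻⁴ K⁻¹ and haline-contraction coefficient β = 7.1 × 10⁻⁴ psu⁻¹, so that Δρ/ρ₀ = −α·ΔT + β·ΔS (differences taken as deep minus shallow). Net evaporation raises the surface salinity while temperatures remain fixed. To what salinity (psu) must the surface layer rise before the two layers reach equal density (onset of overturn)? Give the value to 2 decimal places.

Neutral buoyancy requires −α(T_deep − T_surf) + β(S_deep − S_surf′) = 0.
S_surf′ = S_deep − (α/β)·ΔT = 35.37 − (1.5 × 10⁻⁴/7.1 × 10⁻⁴)·(-8.0) = 37.0601 psu.
Increase required: 37.0601 − 35.37 = 1.6901 psu.

37.06 psu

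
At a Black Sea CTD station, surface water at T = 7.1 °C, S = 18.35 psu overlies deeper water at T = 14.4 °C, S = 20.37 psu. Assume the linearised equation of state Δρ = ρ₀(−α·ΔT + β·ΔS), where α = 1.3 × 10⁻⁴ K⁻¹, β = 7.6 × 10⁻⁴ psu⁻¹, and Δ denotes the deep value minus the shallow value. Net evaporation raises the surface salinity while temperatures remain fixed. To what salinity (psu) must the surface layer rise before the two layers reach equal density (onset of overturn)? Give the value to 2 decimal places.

19.12 psu

Neutral buoyancy requires −α(T_deep − T_surf) + β(S_deep − S_surf′) = 0.
S_surf′ = S_deep − (α/β)·ΔT = 20.37 − (1.3 × 10⁻⁴/7.6 × 10⁻⁴)·(+7.3) = 19.1213 psu.
Increase required: 19.1213 − 18.35 = 0.7713 psu.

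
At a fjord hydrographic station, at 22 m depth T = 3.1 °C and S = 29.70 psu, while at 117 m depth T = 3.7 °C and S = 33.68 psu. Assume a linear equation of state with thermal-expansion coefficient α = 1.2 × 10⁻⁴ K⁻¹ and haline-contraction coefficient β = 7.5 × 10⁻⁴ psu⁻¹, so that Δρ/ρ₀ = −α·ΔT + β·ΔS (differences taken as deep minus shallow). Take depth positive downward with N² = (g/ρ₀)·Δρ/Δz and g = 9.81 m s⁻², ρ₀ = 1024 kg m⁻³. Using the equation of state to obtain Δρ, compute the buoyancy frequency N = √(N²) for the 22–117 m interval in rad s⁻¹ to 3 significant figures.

ΔT = +0.6 K, ΔS = +3.98 psu (deep − shallow).
Δρ/ρ₀ = −αΔT + βΔS = -7.20 × 10⁻⁵ + 2.985 × 10⁻³ = 2.913 × 10⁻³, so Δρ ≈ 2.983 kg m⁻³.
N² = (g/ρ₀)·Δρ/Δz = g·(Δρ/ρ₀)/Δz = 9.81 × 2.913 × 10⁻³ / 95 = 3.0081 × 10⁻⁴ s⁻².
N = √(3.0081 × 10⁻⁴) = 0.017344 rad s⁻¹ ≈ 0.0173 rad s⁻¹.

0.0173 rad s⁻¹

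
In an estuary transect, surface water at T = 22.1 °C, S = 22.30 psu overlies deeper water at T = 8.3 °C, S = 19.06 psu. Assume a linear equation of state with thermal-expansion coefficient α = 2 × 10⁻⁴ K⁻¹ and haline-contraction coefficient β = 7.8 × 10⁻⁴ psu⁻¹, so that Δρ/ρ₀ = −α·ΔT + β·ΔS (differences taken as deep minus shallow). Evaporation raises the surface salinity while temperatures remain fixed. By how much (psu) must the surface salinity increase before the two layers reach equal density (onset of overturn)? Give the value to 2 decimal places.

Neutral buoyancy requires −α(T_deep − T_surf) + β(S_deep − S_surf′) = 0.
S_surf′ = S_deep − (α/β)·ΔT = 19.06 − (2 × 10⁻⁴/7.8 × 10⁻⁴)·(-13.8) = 22.5985 psu.
Increase required: 22.5985 − 22.30 = 0.2985 psu.

0.30 psu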